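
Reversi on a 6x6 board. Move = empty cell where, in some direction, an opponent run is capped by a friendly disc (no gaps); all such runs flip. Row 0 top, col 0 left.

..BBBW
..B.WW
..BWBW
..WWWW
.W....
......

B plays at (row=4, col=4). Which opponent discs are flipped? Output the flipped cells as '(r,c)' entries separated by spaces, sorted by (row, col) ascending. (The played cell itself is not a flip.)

Answer: (3,3) (3,4)

Derivation:
Dir NW: opp run (3,3) capped by B -> flip
Dir N: opp run (3,4) capped by B -> flip
Dir NE: opp run (3,5), next=edge -> no flip
Dir W: first cell '.' (not opp) -> no flip
Dir E: first cell '.' (not opp) -> no flip
Dir SW: first cell '.' (not opp) -> no flip
Dir S: first cell '.' (not opp) -> no flip
Dir SE: first cell '.' (not opp) -> no flip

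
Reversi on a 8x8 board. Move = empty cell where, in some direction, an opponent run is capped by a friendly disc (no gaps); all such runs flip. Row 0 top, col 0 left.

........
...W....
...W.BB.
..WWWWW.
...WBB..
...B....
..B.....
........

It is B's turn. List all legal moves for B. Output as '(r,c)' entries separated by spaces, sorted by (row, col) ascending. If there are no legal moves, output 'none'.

(0,2): no bracket -> illegal
(0,3): flips 4 -> legal
(0,4): no bracket -> illegal
(1,2): flips 2 -> legal
(1,4): no bracket -> illegal
(2,1): no bracket -> illegal
(2,2): flips 1 -> legal
(2,4): flips 1 -> legal
(2,7): flips 1 -> legal
(3,1): no bracket -> illegal
(3,7): no bracket -> illegal
(4,1): no bracket -> illegal
(4,2): flips 1 -> legal
(4,6): flips 1 -> legal
(4,7): flips 1 -> legal
(5,2): flips 2 -> legal
(5,4): no bracket -> illegal

Answer: (0,3) (1,2) (2,2) (2,4) (2,7) (4,2) (4,6) (4,7) (5,2)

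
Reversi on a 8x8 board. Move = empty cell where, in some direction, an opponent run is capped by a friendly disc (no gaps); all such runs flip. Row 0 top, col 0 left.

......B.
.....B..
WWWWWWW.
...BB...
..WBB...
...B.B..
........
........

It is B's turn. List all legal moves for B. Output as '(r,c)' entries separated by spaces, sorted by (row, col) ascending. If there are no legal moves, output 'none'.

Answer: (1,1) (1,2) (1,3) (1,4) (1,6) (3,1) (3,5) (3,7) (4,1) (5,1)

Derivation:
(1,0): no bracket -> illegal
(1,1): flips 1 -> legal
(1,2): flips 1 -> legal
(1,3): flips 1 -> legal
(1,4): flips 1 -> legal
(1,6): flips 1 -> legal
(1,7): no bracket -> illegal
(2,7): no bracket -> illegal
(3,0): no bracket -> illegal
(3,1): flips 1 -> legal
(3,2): no bracket -> illegal
(3,5): flips 1 -> legal
(3,6): no bracket -> illegal
(3,7): flips 1 -> legal
(4,1): flips 1 -> legal
(5,1): flips 1 -> legal
(5,2): no bracket -> illegal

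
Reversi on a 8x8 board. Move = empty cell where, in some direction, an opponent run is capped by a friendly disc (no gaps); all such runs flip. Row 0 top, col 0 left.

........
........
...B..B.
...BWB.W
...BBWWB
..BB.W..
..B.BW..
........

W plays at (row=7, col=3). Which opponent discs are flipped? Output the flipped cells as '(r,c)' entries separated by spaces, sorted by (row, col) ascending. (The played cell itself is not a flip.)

Answer: (6,4)

Derivation:
Dir NW: opp run (6,2), next='.' -> no flip
Dir N: first cell '.' (not opp) -> no flip
Dir NE: opp run (6,4) capped by W -> flip
Dir W: first cell '.' (not opp) -> no flip
Dir E: first cell '.' (not opp) -> no flip
Dir SW: edge -> no flip
Dir S: edge -> no flip
Dir SE: edge -> no flip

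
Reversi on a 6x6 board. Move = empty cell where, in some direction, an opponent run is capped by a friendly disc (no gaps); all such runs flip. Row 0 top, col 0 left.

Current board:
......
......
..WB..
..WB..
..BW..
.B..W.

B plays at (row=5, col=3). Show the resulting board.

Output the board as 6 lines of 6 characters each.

Answer: ......
......
..WB..
..WB..
..BB..
.B.BW.

Derivation:
Place B at (5,3); scan 8 dirs for brackets.
Dir NW: first cell 'B' (not opp) -> no flip
Dir N: opp run (4,3) capped by B -> flip
Dir NE: first cell '.' (not opp) -> no flip
Dir W: first cell '.' (not opp) -> no flip
Dir E: opp run (5,4), next='.' -> no flip
Dir SW: edge -> no flip
Dir S: edge -> no flip
Dir SE: edge -> no flip
All flips: (4,3)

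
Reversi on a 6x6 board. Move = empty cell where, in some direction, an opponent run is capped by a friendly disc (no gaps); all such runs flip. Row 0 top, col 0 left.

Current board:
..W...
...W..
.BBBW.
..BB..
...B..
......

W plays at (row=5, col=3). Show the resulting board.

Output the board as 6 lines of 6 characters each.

Answer: ..W...
...W..
.BBWW.
..BW..
...W..
...W..

Derivation:
Place W at (5,3); scan 8 dirs for brackets.
Dir NW: first cell '.' (not opp) -> no flip
Dir N: opp run (4,3) (3,3) (2,3) capped by W -> flip
Dir NE: first cell '.' (not opp) -> no flip
Dir W: first cell '.' (not opp) -> no flip
Dir E: first cell '.' (not opp) -> no flip
Dir SW: edge -> no flip
Dir S: edge -> no flip
Dir SE: edge -> no flip
All flips: (2,3) (3,3) (4,3)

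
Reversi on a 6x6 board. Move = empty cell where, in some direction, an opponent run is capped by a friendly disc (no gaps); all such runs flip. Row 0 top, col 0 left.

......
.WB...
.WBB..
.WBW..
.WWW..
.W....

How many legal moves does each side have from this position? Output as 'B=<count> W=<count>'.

Answer: B=11 W=5

Derivation:
-- B to move --
(0,0): flips 1 -> legal
(0,1): no bracket -> illegal
(0,2): no bracket -> illegal
(1,0): flips 2 -> legal
(2,0): flips 1 -> legal
(2,4): no bracket -> illegal
(3,0): flips 2 -> legal
(3,4): flips 1 -> legal
(4,0): flips 1 -> legal
(4,4): flips 1 -> legal
(5,0): flips 1 -> legal
(5,2): flips 1 -> legal
(5,3): flips 2 -> legal
(5,4): flips 1 -> legal
B mobility = 11
-- W to move --
(0,1): no bracket -> illegal
(0,2): flips 3 -> legal
(0,3): flips 1 -> legal
(1,3): flips 3 -> legal
(1,4): flips 2 -> legal
(2,4): flips 2 -> legal
(3,4): no bracket -> illegal
W mobility = 5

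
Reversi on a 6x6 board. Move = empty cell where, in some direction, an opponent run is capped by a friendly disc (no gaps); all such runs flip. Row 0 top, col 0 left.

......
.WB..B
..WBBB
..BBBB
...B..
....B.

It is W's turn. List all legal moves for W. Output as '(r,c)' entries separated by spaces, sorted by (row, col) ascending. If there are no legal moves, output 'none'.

(0,1): no bracket -> illegal
(0,2): flips 1 -> legal
(0,3): no bracket -> illegal
(0,4): no bracket -> illegal
(0,5): no bracket -> illegal
(1,3): flips 1 -> legal
(1,4): no bracket -> illegal
(2,1): no bracket -> illegal
(3,1): no bracket -> illegal
(4,1): no bracket -> illegal
(4,2): flips 1 -> legal
(4,4): flips 1 -> legal
(4,5): no bracket -> illegal
(5,2): no bracket -> illegal
(5,3): no bracket -> illegal
(5,5): no bracket -> illegal

Answer: (0,2) (1,3) (4,2) (4,4)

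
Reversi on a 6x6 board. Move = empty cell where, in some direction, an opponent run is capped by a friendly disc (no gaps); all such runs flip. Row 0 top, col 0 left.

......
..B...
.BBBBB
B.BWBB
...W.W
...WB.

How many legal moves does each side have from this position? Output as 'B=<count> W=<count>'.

-- B to move --
(4,2): flips 1 -> legal
(4,4): flips 1 -> legal
(5,2): flips 2 -> legal
(5,5): flips 1 -> legal
B mobility = 4
-- W to move --
(0,1): flips 3 -> legal
(0,2): no bracket -> illegal
(0,3): no bracket -> illegal
(1,0): flips 2 -> legal
(1,1): flips 1 -> legal
(1,3): flips 1 -> legal
(1,4): no bracket -> illegal
(1,5): flips 3 -> legal
(2,0): no bracket -> illegal
(3,1): flips 1 -> legal
(4,0): no bracket -> illegal
(4,1): no bracket -> illegal
(4,2): no bracket -> illegal
(4,4): no bracket -> illegal
(5,5): flips 1 -> legal
W mobility = 7

Answer: B=4 W=7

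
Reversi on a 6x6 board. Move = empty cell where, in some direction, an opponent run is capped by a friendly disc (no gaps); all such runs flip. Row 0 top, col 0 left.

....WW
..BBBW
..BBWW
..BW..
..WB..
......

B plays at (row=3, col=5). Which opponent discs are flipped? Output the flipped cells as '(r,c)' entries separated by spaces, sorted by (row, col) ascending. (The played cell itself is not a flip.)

Answer: (2,4)

Derivation:
Dir NW: opp run (2,4) capped by B -> flip
Dir N: opp run (2,5) (1,5) (0,5), next=edge -> no flip
Dir NE: edge -> no flip
Dir W: first cell '.' (not opp) -> no flip
Dir E: edge -> no flip
Dir SW: first cell '.' (not opp) -> no flip
Dir S: first cell '.' (not opp) -> no flip
Dir SE: edge -> no flip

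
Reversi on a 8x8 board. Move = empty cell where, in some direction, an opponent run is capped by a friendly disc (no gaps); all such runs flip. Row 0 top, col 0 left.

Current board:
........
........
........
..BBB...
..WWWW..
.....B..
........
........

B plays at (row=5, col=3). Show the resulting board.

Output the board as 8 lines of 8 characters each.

Place B at (5,3); scan 8 dirs for brackets.
Dir NW: opp run (4,2), next='.' -> no flip
Dir N: opp run (4,3) capped by B -> flip
Dir NE: opp run (4,4), next='.' -> no flip
Dir W: first cell '.' (not opp) -> no flip
Dir E: first cell '.' (not opp) -> no flip
Dir SW: first cell '.' (not opp) -> no flip
Dir S: first cell '.' (not opp) -> no flip
Dir SE: first cell '.' (not opp) -> no flip
All flips: (4,3)

Answer: ........
........
........
..BBB...
..WBWW..
...B.B..
........
........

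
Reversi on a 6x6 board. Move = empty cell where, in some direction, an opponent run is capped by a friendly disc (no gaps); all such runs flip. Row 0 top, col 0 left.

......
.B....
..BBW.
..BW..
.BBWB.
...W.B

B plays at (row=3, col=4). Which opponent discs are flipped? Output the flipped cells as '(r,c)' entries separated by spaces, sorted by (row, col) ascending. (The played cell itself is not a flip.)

Dir NW: first cell 'B' (not opp) -> no flip
Dir N: opp run (2,4), next='.' -> no flip
Dir NE: first cell '.' (not opp) -> no flip
Dir W: opp run (3,3) capped by B -> flip
Dir E: first cell '.' (not opp) -> no flip
Dir SW: opp run (4,3), next='.' -> no flip
Dir S: first cell 'B' (not opp) -> no flip
Dir SE: first cell '.' (not opp) -> no flip

Answer: (3,3)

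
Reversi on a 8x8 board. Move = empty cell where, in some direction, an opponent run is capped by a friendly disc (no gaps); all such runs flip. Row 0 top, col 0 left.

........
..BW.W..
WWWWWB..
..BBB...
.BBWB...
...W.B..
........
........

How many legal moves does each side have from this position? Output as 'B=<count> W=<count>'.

Answer: B=12 W=15

Derivation:
-- B to move --
(0,2): no bracket -> illegal
(0,3): flips 2 -> legal
(0,4): no bracket -> illegal
(0,5): flips 1 -> legal
(0,6): flips 2 -> legal
(1,0): flips 1 -> legal
(1,1): flips 1 -> legal
(1,4): flips 3 -> legal
(1,6): no bracket -> illegal
(2,6): no bracket -> illegal
(3,0): flips 1 -> legal
(3,1): no bracket -> illegal
(3,5): no bracket -> illegal
(5,2): flips 1 -> legal
(5,4): flips 1 -> legal
(6,2): flips 1 -> legal
(6,3): flips 2 -> legal
(6,4): flips 1 -> legal
B mobility = 12
-- W to move --
(0,1): flips 1 -> legal
(0,2): flips 1 -> legal
(0,3): flips 1 -> legal
(1,1): flips 1 -> legal
(1,4): no bracket -> illegal
(1,6): flips 2 -> legal
(2,6): flips 1 -> legal
(3,0): no bracket -> illegal
(3,1): flips 1 -> legal
(3,5): flips 2 -> legal
(3,6): no bracket -> illegal
(4,0): flips 2 -> legal
(4,5): flips 2 -> legal
(4,6): no bracket -> illegal
(5,0): flips 2 -> legal
(5,1): flips 2 -> legal
(5,2): flips 2 -> legal
(5,4): flips 2 -> legal
(5,6): no bracket -> illegal
(6,4): no bracket -> illegal
(6,5): no bracket -> illegal
(6,6): flips 3 -> legal
W mobility = 15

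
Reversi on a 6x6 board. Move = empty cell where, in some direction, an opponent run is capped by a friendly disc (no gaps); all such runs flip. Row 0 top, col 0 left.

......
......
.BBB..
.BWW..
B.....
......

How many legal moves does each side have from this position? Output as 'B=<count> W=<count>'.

-- B to move --
(2,4): no bracket -> illegal
(3,4): flips 2 -> legal
(4,1): flips 1 -> legal
(4,2): flips 1 -> legal
(4,3): flips 2 -> legal
(4,4): flips 1 -> legal
B mobility = 5
-- W to move --
(1,0): flips 1 -> legal
(1,1): flips 1 -> legal
(1,2): flips 1 -> legal
(1,3): flips 1 -> legal
(1,4): flips 1 -> legal
(2,0): no bracket -> illegal
(2,4): no bracket -> illegal
(3,0): flips 1 -> legal
(3,4): no bracket -> illegal
(4,1): no bracket -> illegal
(4,2): no bracket -> illegal
(5,0): no bracket -> illegal
(5,1): no bracket -> illegal
W mobility = 6

Answer: B=5 W=6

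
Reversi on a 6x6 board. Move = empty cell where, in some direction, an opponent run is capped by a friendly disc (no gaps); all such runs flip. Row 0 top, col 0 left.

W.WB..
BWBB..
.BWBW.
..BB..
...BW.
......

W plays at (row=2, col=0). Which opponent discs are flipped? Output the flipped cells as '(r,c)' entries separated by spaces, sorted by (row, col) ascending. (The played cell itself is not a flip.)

Dir NW: edge -> no flip
Dir N: opp run (1,0) capped by W -> flip
Dir NE: first cell 'W' (not opp) -> no flip
Dir W: edge -> no flip
Dir E: opp run (2,1) capped by W -> flip
Dir SW: edge -> no flip
Dir S: first cell '.' (not opp) -> no flip
Dir SE: first cell '.' (not opp) -> no flip

Answer: (1,0) (2,1)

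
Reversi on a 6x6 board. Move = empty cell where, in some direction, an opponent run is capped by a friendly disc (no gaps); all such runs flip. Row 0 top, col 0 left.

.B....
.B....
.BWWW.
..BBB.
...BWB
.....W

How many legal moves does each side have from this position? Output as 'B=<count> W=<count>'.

Answer: B=6 W=6

Derivation:
-- B to move --
(1,2): flips 2 -> legal
(1,3): flips 1 -> legal
(1,4): flips 2 -> legal
(1,5): flips 1 -> legal
(2,5): flips 3 -> legal
(3,1): no bracket -> illegal
(3,5): no bracket -> illegal
(5,3): no bracket -> illegal
(5,4): flips 1 -> legal
B mobility = 6
-- W to move --
(0,0): flips 1 -> legal
(0,2): no bracket -> illegal
(1,0): no bracket -> illegal
(1,2): no bracket -> illegal
(2,0): flips 1 -> legal
(2,5): no bracket -> illegal
(3,0): no bracket -> illegal
(3,1): no bracket -> illegal
(3,5): flips 1 -> legal
(4,1): flips 1 -> legal
(4,2): flips 3 -> legal
(5,2): no bracket -> illegal
(5,3): flips 2 -> legal
(5,4): no bracket -> illegal
W mobility = 6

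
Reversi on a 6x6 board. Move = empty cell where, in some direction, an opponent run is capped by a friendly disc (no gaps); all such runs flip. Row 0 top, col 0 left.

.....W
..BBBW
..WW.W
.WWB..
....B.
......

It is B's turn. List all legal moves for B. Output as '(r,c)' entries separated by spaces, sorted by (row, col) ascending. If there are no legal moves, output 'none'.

(0,4): no bracket -> illegal
(1,1): flips 1 -> legal
(2,0): no bracket -> illegal
(2,1): no bracket -> illegal
(2,4): no bracket -> illegal
(3,0): flips 2 -> legal
(3,4): flips 1 -> legal
(3,5): no bracket -> illegal
(4,0): flips 2 -> legal
(4,1): flips 2 -> legal
(4,2): flips 2 -> legal
(4,3): no bracket -> illegal

Answer: (1,1) (3,0) (3,4) (4,0) (4,1) (4,2)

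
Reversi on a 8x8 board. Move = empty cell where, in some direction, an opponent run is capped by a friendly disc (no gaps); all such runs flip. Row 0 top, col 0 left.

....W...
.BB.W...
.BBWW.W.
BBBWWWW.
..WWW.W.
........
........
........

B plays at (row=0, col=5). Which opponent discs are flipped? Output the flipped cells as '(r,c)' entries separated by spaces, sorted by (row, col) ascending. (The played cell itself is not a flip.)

Answer: (1,4) (2,3)

Derivation:
Dir NW: edge -> no flip
Dir N: edge -> no flip
Dir NE: edge -> no flip
Dir W: opp run (0,4), next='.' -> no flip
Dir E: first cell '.' (not opp) -> no flip
Dir SW: opp run (1,4) (2,3) capped by B -> flip
Dir S: first cell '.' (not opp) -> no flip
Dir SE: first cell '.' (not opp) -> no flip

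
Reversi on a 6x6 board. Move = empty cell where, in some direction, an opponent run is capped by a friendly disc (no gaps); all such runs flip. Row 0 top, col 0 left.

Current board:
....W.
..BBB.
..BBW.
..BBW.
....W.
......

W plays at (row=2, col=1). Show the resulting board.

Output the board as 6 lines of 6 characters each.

Answer: ....W.
..BBB.
.WWWW.
..BBW.
....W.
......

Derivation:
Place W at (2,1); scan 8 dirs for brackets.
Dir NW: first cell '.' (not opp) -> no flip
Dir N: first cell '.' (not opp) -> no flip
Dir NE: opp run (1,2), next='.' -> no flip
Dir W: first cell '.' (not opp) -> no flip
Dir E: opp run (2,2) (2,3) capped by W -> flip
Dir SW: first cell '.' (not opp) -> no flip
Dir S: first cell '.' (not opp) -> no flip
Dir SE: opp run (3,2), next='.' -> no flip
All flips: (2,2) (2,3)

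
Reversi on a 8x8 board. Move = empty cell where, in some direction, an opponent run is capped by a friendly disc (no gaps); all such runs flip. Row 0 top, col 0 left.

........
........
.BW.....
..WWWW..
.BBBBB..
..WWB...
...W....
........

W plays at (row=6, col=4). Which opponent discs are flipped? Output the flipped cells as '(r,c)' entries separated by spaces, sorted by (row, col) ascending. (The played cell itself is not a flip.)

Dir NW: first cell 'W' (not opp) -> no flip
Dir N: opp run (5,4) (4,4) capped by W -> flip
Dir NE: first cell '.' (not opp) -> no flip
Dir W: first cell 'W' (not opp) -> no flip
Dir E: first cell '.' (not opp) -> no flip
Dir SW: first cell '.' (not opp) -> no flip
Dir S: first cell '.' (not opp) -> no flip
Dir SE: first cell '.' (not opp) -> no flip

Answer: (4,4) (5,4)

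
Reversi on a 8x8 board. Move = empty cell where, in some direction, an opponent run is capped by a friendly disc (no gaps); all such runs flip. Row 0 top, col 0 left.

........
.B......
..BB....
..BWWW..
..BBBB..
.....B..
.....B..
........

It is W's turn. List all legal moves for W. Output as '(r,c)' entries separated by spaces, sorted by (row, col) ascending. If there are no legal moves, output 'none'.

(0,0): flips 2 -> legal
(0,1): no bracket -> illegal
(0,2): no bracket -> illegal
(1,0): no bracket -> illegal
(1,2): flips 1 -> legal
(1,3): flips 1 -> legal
(1,4): no bracket -> illegal
(2,0): no bracket -> illegal
(2,1): no bracket -> illegal
(2,4): no bracket -> illegal
(3,1): flips 1 -> legal
(3,6): no bracket -> illegal
(4,1): no bracket -> illegal
(4,6): no bracket -> illegal
(5,1): flips 1 -> legal
(5,2): flips 1 -> legal
(5,3): flips 2 -> legal
(5,4): flips 1 -> legal
(5,6): flips 1 -> legal
(6,4): no bracket -> illegal
(6,6): flips 2 -> legal
(7,4): no bracket -> illegal
(7,5): flips 3 -> legal
(7,6): no bracket -> illegal

Answer: (0,0) (1,2) (1,3) (3,1) (5,1) (5,2) (5,3) (5,4) (5,6) (6,6) (7,5)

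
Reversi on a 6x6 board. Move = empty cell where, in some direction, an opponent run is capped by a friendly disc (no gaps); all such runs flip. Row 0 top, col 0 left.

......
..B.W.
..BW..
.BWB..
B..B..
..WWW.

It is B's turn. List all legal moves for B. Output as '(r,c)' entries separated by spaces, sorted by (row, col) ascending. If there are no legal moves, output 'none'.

Answer: (1,3) (2,1) (2,4) (3,4) (4,2)

Derivation:
(0,3): no bracket -> illegal
(0,4): no bracket -> illegal
(0,5): no bracket -> illegal
(1,3): flips 1 -> legal
(1,5): no bracket -> illegal
(2,1): flips 1 -> legal
(2,4): flips 1 -> legal
(2,5): no bracket -> illegal
(3,4): flips 1 -> legal
(4,1): no bracket -> illegal
(4,2): flips 1 -> legal
(4,4): no bracket -> illegal
(4,5): no bracket -> illegal
(5,1): no bracket -> illegal
(5,5): no bracket -> illegal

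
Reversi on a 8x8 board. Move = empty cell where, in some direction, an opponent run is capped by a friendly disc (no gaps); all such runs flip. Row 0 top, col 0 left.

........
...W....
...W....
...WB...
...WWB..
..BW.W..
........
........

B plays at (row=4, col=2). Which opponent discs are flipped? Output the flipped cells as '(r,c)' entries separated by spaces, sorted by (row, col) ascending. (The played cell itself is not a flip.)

Answer: (4,3) (4,4)

Derivation:
Dir NW: first cell '.' (not opp) -> no flip
Dir N: first cell '.' (not opp) -> no flip
Dir NE: opp run (3,3), next='.' -> no flip
Dir W: first cell '.' (not opp) -> no flip
Dir E: opp run (4,3) (4,4) capped by B -> flip
Dir SW: first cell '.' (not opp) -> no flip
Dir S: first cell 'B' (not opp) -> no flip
Dir SE: opp run (5,3), next='.' -> no flip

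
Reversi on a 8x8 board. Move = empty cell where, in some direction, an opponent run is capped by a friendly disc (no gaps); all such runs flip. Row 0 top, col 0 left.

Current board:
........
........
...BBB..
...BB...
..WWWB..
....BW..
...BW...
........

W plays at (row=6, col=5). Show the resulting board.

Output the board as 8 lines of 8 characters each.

Answer: ........
........
...BBB..
...BB...
..WWWB..
....WW..
...BWW..
........

Derivation:
Place W at (6,5); scan 8 dirs for brackets.
Dir NW: opp run (5,4) capped by W -> flip
Dir N: first cell 'W' (not opp) -> no flip
Dir NE: first cell '.' (not opp) -> no flip
Dir W: first cell 'W' (not opp) -> no flip
Dir E: first cell '.' (not opp) -> no flip
Dir SW: first cell '.' (not opp) -> no flip
Dir S: first cell '.' (not opp) -> no flip
Dir SE: first cell '.' (not opp) -> no flip
All flips: (5,4)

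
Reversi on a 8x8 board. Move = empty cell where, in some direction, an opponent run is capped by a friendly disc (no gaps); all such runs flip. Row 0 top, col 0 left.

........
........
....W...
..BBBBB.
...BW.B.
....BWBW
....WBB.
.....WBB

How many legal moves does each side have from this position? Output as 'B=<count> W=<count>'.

Answer: B=8 W=6

Derivation:
-- B to move --
(1,3): flips 1 -> legal
(1,4): flips 1 -> legal
(1,5): flips 1 -> legal
(2,3): no bracket -> illegal
(2,5): no bracket -> illegal
(4,5): flips 2 -> legal
(4,7): no bracket -> illegal
(5,3): flips 1 -> legal
(6,3): flips 1 -> legal
(6,7): no bracket -> illegal
(7,3): flips 2 -> legal
(7,4): flips 2 -> legal
B mobility = 8
-- W to move --
(2,1): no bracket -> illegal
(2,2): flips 1 -> legal
(2,3): no bracket -> illegal
(2,5): no bracket -> illegal
(2,6): flips 1 -> legal
(2,7): no bracket -> illegal
(3,1): no bracket -> illegal
(3,7): flips 1 -> legal
(4,1): no bracket -> illegal
(4,2): flips 2 -> legal
(4,5): no bracket -> illegal
(4,7): no bracket -> illegal
(5,2): no bracket -> illegal
(5,3): flips 1 -> legal
(6,3): no bracket -> illegal
(6,7): flips 2 -> legal
(7,4): no bracket -> illegal
W mobility = 6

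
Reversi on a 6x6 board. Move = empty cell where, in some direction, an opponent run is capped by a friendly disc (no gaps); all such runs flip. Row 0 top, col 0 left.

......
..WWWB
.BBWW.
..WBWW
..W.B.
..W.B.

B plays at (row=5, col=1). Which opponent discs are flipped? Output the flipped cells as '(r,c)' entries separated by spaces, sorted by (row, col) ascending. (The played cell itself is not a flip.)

Dir NW: first cell '.' (not opp) -> no flip
Dir N: first cell '.' (not opp) -> no flip
Dir NE: opp run (4,2) capped by B -> flip
Dir W: first cell '.' (not opp) -> no flip
Dir E: opp run (5,2), next='.' -> no flip
Dir SW: edge -> no flip
Dir S: edge -> no flip
Dir SE: edge -> no flip

Answer: (4,2)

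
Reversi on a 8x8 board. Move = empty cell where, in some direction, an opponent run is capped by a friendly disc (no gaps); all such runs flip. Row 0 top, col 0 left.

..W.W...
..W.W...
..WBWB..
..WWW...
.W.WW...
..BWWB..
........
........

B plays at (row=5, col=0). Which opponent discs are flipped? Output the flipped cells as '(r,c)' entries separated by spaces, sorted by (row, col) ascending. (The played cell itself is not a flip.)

Dir NW: edge -> no flip
Dir N: first cell '.' (not opp) -> no flip
Dir NE: opp run (4,1) (3,2) capped by B -> flip
Dir W: edge -> no flip
Dir E: first cell '.' (not opp) -> no flip
Dir SW: edge -> no flip
Dir S: first cell '.' (not opp) -> no flip
Dir SE: first cell '.' (not opp) -> no flip

Answer: (3,2) (4,1)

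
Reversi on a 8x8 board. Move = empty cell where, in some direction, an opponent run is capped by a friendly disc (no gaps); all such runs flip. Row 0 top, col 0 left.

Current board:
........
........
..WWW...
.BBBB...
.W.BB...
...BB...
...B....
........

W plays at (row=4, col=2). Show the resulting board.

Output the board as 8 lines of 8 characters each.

Answer: ........
........
..WWW...
.BWWB...
.WWBB...
...BB...
...B....
........

Derivation:
Place W at (4,2); scan 8 dirs for brackets.
Dir NW: opp run (3,1), next='.' -> no flip
Dir N: opp run (3,2) capped by W -> flip
Dir NE: opp run (3,3) capped by W -> flip
Dir W: first cell 'W' (not opp) -> no flip
Dir E: opp run (4,3) (4,4), next='.' -> no flip
Dir SW: first cell '.' (not opp) -> no flip
Dir S: first cell '.' (not opp) -> no flip
Dir SE: opp run (5,3), next='.' -> no flip
All flips: (3,2) (3,3)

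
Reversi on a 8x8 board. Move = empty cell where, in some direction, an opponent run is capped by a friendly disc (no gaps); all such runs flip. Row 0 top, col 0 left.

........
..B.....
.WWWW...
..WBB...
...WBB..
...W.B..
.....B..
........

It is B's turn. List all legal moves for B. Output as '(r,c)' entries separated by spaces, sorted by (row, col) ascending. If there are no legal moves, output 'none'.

(1,0): no bracket -> illegal
(1,1): flips 1 -> legal
(1,3): flips 1 -> legal
(1,4): flips 1 -> legal
(1,5): flips 1 -> legal
(2,0): no bracket -> illegal
(2,5): no bracket -> illegal
(3,0): flips 1 -> legal
(3,1): flips 1 -> legal
(3,5): no bracket -> illegal
(4,1): no bracket -> illegal
(4,2): flips 3 -> legal
(5,2): flips 1 -> legal
(5,4): no bracket -> illegal
(6,2): flips 1 -> legal
(6,3): flips 2 -> legal
(6,4): no bracket -> illegal

Answer: (1,1) (1,3) (1,4) (1,5) (3,0) (3,1) (4,2) (5,2) (6,2) (6,3)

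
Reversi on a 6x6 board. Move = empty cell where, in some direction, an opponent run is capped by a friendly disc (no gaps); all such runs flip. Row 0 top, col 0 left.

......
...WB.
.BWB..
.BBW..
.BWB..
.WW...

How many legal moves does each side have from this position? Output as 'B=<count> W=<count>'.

-- B to move --
(0,2): no bracket -> illegal
(0,3): flips 1 -> legal
(0,4): flips 2 -> legal
(1,1): no bracket -> illegal
(1,2): flips 2 -> legal
(2,4): no bracket -> illegal
(3,4): flips 1 -> legal
(4,0): no bracket -> illegal
(4,4): no bracket -> illegal
(5,0): no bracket -> illegal
(5,3): flips 1 -> legal
B mobility = 5
-- W to move --
(0,3): no bracket -> illegal
(0,4): no bracket -> illegal
(0,5): no bracket -> illegal
(1,0): no bracket -> illegal
(1,1): flips 3 -> legal
(1,2): no bracket -> illegal
(1,5): flips 1 -> legal
(2,0): flips 2 -> legal
(2,4): flips 1 -> legal
(2,5): no bracket -> illegal
(3,0): flips 3 -> legal
(3,4): flips 1 -> legal
(4,0): flips 2 -> legal
(4,4): flips 1 -> legal
(5,0): no bracket -> illegal
(5,3): flips 1 -> legal
(5,4): no bracket -> illegal
W mobility = 9

Answer: B=5 W=9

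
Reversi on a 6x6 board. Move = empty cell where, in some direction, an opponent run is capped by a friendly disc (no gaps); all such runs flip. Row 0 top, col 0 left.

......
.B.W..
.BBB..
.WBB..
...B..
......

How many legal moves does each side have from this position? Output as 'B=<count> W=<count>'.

-- B to move --
(0,2): no bracket -> illegal
(0,3): flips 1 -> legal
(0,4): flips 1 -> legal
(1,2): no bracket -> illegal
(1,4): no bracket -> illegal
(2,0): no bracket -> illegal
(2,4): no bracket -> illegal
(3,0): flips 1 -> legal
(4,0): flips 1 -> legal
(4,1): flips 1 -> legal
(4,2): no bracket -> illegal
B mobility = 5
-- W to move --
(0,0): no bracket -> illegal
(0,1): flips 2 -> legal
(0,2): no bracket -> illegal
(1,0): no bracket -> illegal
(1,2): no bracket -> illegal
(1,4): no bracket -> illegal
(2,0): no bracket -> illegal
(2,4): no bracket -> illegal
(3,0): no bracket -> illegal
(3,4): flips 2 -> legal
(4,1): no bracket -> illegal
(4,2): no bracket -> illegal
(4,4): no bracket -> illegal
(5,2): no bracket -> illegal
(5,3): flips 3 -> legal
(5,4): no bracket -> illegal
W mobility = 3

Answer: B=5 W=3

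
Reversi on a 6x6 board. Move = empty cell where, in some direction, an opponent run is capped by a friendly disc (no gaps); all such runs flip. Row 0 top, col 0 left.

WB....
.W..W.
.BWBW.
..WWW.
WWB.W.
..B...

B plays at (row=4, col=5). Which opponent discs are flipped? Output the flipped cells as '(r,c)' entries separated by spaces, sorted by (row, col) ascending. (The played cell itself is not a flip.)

Dir NW: opp run (3,4) capped by B -> flip
Dir N: first cell '.' (not opp) -> no flip
Dir NE: edge -> no flip
Dir W: opp run (4,4), next='.' -> no flip
Dir E: edge -> no flip
Dir SW: first cell '.' (not opp) -> no flip
Dir S: first cell '.' (not opp) -> no flip
Dir SE: edge -> no flip

Answer: (3,4)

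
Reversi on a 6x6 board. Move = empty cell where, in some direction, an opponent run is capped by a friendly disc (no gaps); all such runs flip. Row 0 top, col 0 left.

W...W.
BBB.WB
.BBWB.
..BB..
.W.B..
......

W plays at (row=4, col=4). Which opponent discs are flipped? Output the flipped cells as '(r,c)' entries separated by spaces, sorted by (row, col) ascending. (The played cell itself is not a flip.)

Dir NW: opp run (3,3) (2,2) (1,1) capped by W -> flip
Dir N: first cell '.' (not opp) -> no flip
Dir NE: first cell '.' (not opp) -> no flip
Dir W: opp run (4,3), next='.' -> no flip
Dir E: first cell '.' (not opp) -> no flip
Dir SW: first cell '.' (not opp) -> no flip
Dir S: first cell '.' (not opp) -> no flip
Dir SE: first cell '.' (not opp) -> no flip

Answer: (1,1) (2,2) (3,3)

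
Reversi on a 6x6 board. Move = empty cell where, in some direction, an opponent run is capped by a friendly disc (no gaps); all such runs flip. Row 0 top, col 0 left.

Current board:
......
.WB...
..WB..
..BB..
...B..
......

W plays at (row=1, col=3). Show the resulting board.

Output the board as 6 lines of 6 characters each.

Place W at (1,3); scan 8 dirs for brackets.
Dir NW: first cell '.' (not opp) -> no flip
Dir N: first cell '.' (not opp) -> no flip
Dir NE: first cell '.' (not opp) -> no flip
Dir W: opp run (1,2) capped by W -> flip
Dir E: first cell '.' (not opp) -> no flip
Dir SW: first cell 'W' (not opp) -> no flip
Dir S: opp run (2,3) (3,3) (4,3), next='.' -> no flip
Dir SE: first cell '.' (not opp) -> no flip
All flips: (1,2)

Answer: ......
.WWW..
..WB..
..BB..
...B..
......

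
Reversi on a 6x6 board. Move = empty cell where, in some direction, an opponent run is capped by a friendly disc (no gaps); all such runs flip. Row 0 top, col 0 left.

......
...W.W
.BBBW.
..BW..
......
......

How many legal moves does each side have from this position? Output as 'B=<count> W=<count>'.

Answer: B=6 W=3

Derivation:
-- B to move --
(0,2): no bracket -> illegal
(0,3): flips 1 -> legal
(0,4): flips 1 -> legal
(0,5): no bracket -> illegal
(1,2): no bracket -> illegal
(1,4): no bracket -> illegal
(2,5): flips 1 -> legal
(3,4): flips 1 -> legal
(3,5): no bracket -> illegal
(4,2): no bracket -> illegal
(4,3): flips 1 -> legal
(4,4): flips 1 -> legal
B mobility = 6
-- W to move --
(1,0): no bracket -> illegal
(1,1): flips 1 -> legal
(1,2): no bracket -> illegal
(1,4): no bracket -> illegal
(2,0): flips 3 -> legal
(3,0): no bracket -> illegal
(3,1): flips 2 -> legal
(3,4): no bracket -> illegal
(4,1): no bracket -> illegal
(4,2): no bracket -> illegal
(4,3): no bracket -> illegal
W mobility = 3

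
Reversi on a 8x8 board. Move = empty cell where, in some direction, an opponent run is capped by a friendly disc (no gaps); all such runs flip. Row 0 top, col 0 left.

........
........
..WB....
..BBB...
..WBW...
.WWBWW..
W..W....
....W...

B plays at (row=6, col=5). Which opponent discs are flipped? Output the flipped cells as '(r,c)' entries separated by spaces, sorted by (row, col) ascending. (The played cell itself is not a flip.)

Dir NW: opp run (5,4) capped by B -> flip
Dir N: opp run (5,5), next='.' -> no flip
Dir NE: first cell '.' (not opp) -> no flip
Dir W: first cell '.' (not opp) -> no flip
Dir E: first cell '.' (not opp) -> no flip
Dir SW: opp run (7,4), next=edge -> no flip
Dir S: first cell '.' (not opp) -> no flip
Dir SE: first cell '.' (not opp) -> no flip

Answer: (5,4)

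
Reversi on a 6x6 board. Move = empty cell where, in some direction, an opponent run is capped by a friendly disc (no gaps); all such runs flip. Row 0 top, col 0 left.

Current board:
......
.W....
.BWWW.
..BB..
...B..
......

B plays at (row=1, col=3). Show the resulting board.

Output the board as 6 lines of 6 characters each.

Answer: ......
.W.B..
.BWBW.
..BB..
...B..
......

Derivation:
Place B at (1,3); scan 8 dirs for brackets.
Dir NW: first cell '.' (not opp) -> no flip
Dir N: first cell '.' (not opp) -> no flip
Dir NE: first cell '.' (not opp) -> no flip
Dir W: first cell '.' (not opp) -> no flip
Dir E: first cell '.' (not opp) -> no flip
Dir SW: opp run (2,2), next='.' -> no flip
Dir S: opp run (2,3) capped by B -> flip
Dir SE: opp run (2,4), next='.' -> no flip
All flips: (2,3)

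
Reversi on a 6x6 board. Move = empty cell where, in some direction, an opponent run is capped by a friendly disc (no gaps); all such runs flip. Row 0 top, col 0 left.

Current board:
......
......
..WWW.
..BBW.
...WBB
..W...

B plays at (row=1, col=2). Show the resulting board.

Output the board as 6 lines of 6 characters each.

Answer: ......
..B...
..BBW.
..BBB.
...WBB
..W...

Derivation:
Place B at (1,2); scan 8 dirs for brackets.
Dir NW: first cell '.' (not opp) -> no flip
Dir N: first cell '.' (not opp) -> no flip
Dir NE: first cell '.' (not opp) -> no flip
Dir W: first cell '.' (not opp) -> no flip
Dir E: first cell '.' (not opp) -> no flip
Dir SW: first cell '.' (not opp) -> no flip
Dir S: opp run (2,2) capped by B -> flip
Dir SE: opp run (2,3) (3,4) capped by B -> flip
All flips: (2,2) (2,3) (3,4)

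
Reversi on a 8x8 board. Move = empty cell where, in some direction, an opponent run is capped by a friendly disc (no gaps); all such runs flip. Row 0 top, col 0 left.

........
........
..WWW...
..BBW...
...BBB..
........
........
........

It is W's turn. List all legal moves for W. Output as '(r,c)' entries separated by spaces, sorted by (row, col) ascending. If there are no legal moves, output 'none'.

Answer: (3,1) (4,1) (4,2) (5,2) (5,3) (5,4) (5,5) (5,6)

Derivation:
(2,1): no bracket -> illegal
(3,1): flips 2 -> legal
(3,5): no bracket -> illegal
(3,6): no bracket -> illegal
(4,1): flips 1 -> legal
(4,2): flips 2 -> legal
(4,6): no bracket -> illegal
(5,2): flips 1 -> legal
(5,3): flips 2 -> legal
(5,4): flips 1 -> legal
(5,5): flips 2 -> legal
(5,6): flips 1 -> legal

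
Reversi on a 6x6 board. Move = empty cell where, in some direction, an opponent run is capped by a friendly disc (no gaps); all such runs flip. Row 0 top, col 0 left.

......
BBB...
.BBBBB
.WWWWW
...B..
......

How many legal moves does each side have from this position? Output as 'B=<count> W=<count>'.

-- B to move --
(2,0): no bracket -> illegal
(3,0): no bracket -> illegal
(4,0): flips 1 -> legal
(4,1): flips 2 -> legal
(4,2): flips 2 -> legal
(4,4): flips 2 -> legal
(4,5): flips 2 -> legal
B mobility = 5
-- W to move --
(0,0): flips 2 -> legal
(0,1): flips 4 -> legal
(0,2): flips 2 -> legal
(0,3): no bracket -> illegal
(1,3): flips 3 -> legal
(1,4): flips 2 -> legal
(1,5): flips 2 -> legal
(2,0): no bracket -> illegal
(3,0): no bracket -> illegal
(4,2): no bracket -> illegal
(4,4): no bracket -> illegal
(5,2): flips 1 -> legal
(5,3): flips 1 -> legal
(5,4): flips 1 -> legal
W mobility = 9

Answer: B=5 W=9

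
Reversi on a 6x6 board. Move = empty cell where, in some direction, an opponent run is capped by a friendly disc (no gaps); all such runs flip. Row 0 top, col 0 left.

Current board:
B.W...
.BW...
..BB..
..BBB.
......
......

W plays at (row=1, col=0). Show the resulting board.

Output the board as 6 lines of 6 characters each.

Place W at (1,0); scan 8 dirs for brackets.
Dir NW: edge -> no flip
Dir N: opp run (0,0), next=edge -> no flip
Dir NE: first cell '.' (not opp) -> no flip
Dir W: edge -> no flip
Dir E: opp run (1,1) capped by W -> flip
Dir SW: edge -> no flip
Dir S: first cell '.' (not opp) -> no flip
Dir SE: first cell '.' (not opp) -> no flip
All flips: (1,1)

Answer: B.W...
WWW...
..BB..
..BBB.
......
......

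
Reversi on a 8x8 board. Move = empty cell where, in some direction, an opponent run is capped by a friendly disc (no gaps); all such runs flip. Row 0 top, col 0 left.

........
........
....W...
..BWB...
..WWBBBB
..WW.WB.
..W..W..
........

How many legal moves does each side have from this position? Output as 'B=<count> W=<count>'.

Answer: B=11 W=8

Derivation:
-- B to move --
(1,3): no bracket -> illegal
(1,4): flips 1 -> legal
(1,5): no bracket -> illegal
(2,2): flips 1 -> legal
(2,3): no bracket -> illegal
(2,5): no bracket -> illegal
(3,1): no bracket -> illegal
(3,5): no bracket -> illegal
(4,1): flips 2 -> legal
(5,1): no bracket -> illegal
(5,4): flips 2 -> legal
(6,1): flips 2 -> legal
(6,3): no bracket -> illegal
(6,4): flips 1 -> legal
(6,6): flips 1 -> legal
(7,1): flips 2 -> legal
(7,2): flips 3 -> legal
(7,3): no bracket -> illegal
(7,4): flips 1 -> legal
(7,5): flips 2 -> legal
(7,6): no bracket -> illegal
B mobility = 11
-- W to move --
(2,1): flips 1 -> legal
(2,2): flips 1 -> legal
(2,3): no bracket -> illegal
(2,5): flips 1 -> legal
(3,1): flips 1 -> legal
(3,5): flips 3 -> legal
(3,6): no bracket -> illegal
(3,7): flips 1 -> legal
(4,1): no bracket -> illegal
(5,4): flips 2 -> legal
(5,7): flips 1 -> legal
(6,6): no bracket -> illegal
(6,7): no bracket -> illegal
W mobility = 8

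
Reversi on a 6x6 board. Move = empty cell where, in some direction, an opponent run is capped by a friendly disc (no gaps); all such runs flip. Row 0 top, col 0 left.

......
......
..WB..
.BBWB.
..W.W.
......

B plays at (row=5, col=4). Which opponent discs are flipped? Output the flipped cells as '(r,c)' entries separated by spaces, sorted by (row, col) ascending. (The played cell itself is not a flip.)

Answer: (4,4)

Derivation:
Dir NW: first cell '.' (not opp) -> no flip
Dir N: opp run (4,4) capped by B -> flip
Dir NE: first cell '.' (not opp) -> no flip
Dir W: first cell '.' (not opp) -> no flip
Dir E: first cell '.' (not opp) -> no flip
Dir SW: edge -> no flip
Dir S: edge -> no flip
Dir SE: edge -> no flip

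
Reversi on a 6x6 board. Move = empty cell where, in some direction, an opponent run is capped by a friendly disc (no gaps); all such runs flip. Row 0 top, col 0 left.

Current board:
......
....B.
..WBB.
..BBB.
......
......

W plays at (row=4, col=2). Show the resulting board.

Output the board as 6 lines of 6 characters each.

Place W at (4,2); scan 8 dirs for brackets.
Dir NW: first cell '.' (not opp) -> no flip
Dir N: opp run (3,2) capped by W -> flip
Dir NE: opp run (3,3) (2,4), next='.' -> no flip
Dir W: first cell '.' (not opp) -> no flip
Dir E: first cell '.' (not opp) -> no flip
Dir SW: first cell '.' (not opp) -> no flip
Dir S: first cell '.' (not opp) -> no flip
Dir SE: first cell '.' (not opp) -> no flip
All flips: (3,2)

Answer: ......
....B.
..WBB.
..WBB.
..W...
......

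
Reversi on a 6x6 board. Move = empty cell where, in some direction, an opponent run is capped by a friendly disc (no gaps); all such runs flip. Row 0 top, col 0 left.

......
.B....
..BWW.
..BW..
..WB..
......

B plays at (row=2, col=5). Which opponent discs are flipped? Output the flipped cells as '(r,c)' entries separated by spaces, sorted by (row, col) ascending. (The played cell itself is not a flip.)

Dir NW: first cell '.' (not opp) -> no flip
Dir N: first cell '.' (not opp) -> no flip
Dir NE: edge -> no flip
Dir W: opp run (2,4) (2,3) capped by B -> flip
Dir E: edge -> no flip
Dir SW: first cell '.' (not opp) -> no flip
Dir S: first cell '.' (not opp) -> no flip
Dir SE: edge -> no flip

Answer: (2,3) (2,4)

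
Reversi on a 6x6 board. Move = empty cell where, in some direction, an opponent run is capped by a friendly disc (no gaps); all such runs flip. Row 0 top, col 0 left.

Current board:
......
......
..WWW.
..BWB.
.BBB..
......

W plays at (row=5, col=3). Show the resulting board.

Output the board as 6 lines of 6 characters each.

Place W at (5,3); scan 8 dirs for brackets.
Dir NW: opp run (4,2), next='.' -> no flip
Dir N: opp run (4,3) capped by W -> flip
Dir NE: first cell '.' (not opp) -> no flip
Dir W: first cell '.' (not opp) -> no flip
Dir E: first cell '.' (not opp) -> no flip
Dir SW: edge -> no flip
Dir S: edge -> no flip
Dir SE: edge -> no flip
All flips: (4,3)

Answer: ......
......
..WWW.
..BWB.
.BBW..
...W..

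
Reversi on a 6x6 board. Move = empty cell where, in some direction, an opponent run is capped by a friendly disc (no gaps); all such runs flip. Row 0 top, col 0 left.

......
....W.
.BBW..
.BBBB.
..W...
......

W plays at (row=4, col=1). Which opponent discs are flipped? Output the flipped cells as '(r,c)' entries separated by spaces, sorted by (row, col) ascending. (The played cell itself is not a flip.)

Answer: (3,2)

Derivation:
Dir NW: first cell '.' (not opp) -> no flip
Dir N: opp run (3,1) (2,1), next='.' -> no flip
Dir NE: opp run (3,2) capped by W -> flip
Dir W: first cell '.' (not opp) -> no flip
Dir E: first cell 'W' (not opp) -> no flip
Dir SW: first cell '.' (not opp) -> no flip
Dir S: first cell '.' (not opp) -> no flip
Dir SE: first cell '.' (not opp) -> no flip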